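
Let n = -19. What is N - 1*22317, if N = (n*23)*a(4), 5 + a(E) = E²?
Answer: -27124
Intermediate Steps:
a(E) = -5 + E²
N = -4807 (N = (-19*23)*(-5 + 4²) = -437*(-5 + 16) = -437*11 = -4807)
N - 1*22317 = -4807 - 1*22317 = -4807 - 22317 = -27124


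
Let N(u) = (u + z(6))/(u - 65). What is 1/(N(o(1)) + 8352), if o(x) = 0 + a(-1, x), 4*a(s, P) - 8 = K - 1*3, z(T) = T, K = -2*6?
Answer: 267/2229967 ≈ 0.00011973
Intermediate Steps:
K = -12
a(s, P) = -7/4 (a(s, P) = 2 + (-12 - 1*3)/4 = 2 + (-12 - 3)/4 = 2 + (1/4)*(-15) = 2 - 15/4 = -7/4)
o(x) = -7/4 (o(x) = 0 - 7/4 = -7/4)
N(u) = (6 + u)/(-65 + u) (N(u) = (u + 6)/(u - 65) = (6 + u)/(-65 + u))
1/(N(o(1)) + 8352) = 1/((6 - 7/4)/(-65 - 7/4) + 8352) = 1/((17/4)/(-267/4) + 8352) = 1/(-4/267*17/4 + 8352) = 1/(-17/267 + 8352) = 1/(2229967/267) = 267/2229967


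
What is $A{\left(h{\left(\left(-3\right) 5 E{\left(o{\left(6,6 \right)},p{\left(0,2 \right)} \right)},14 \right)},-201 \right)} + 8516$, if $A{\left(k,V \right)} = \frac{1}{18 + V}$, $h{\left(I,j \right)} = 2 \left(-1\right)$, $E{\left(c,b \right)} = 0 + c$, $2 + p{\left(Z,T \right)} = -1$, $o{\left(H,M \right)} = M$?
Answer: $\frac{1558427}{183} \approx 8516.0$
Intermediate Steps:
$p{\left(Z,T \right)} = -3$ ($p{\left(Z,T \right)} = -2 - 1 = -3$)
$E{\left(c,b \right)} = c$
$h{\left(I,j \right)} = -2$
$A{\left(h{\left(\left(-3\right) 5 E{\left(o{\left(6,6 \right)},p{\left(0,2 \right)} \right)},14 \right)},-201 \right)} + 8516 = \frac{1}{18 - 201} + 8516 = \frac{1}{-183} + 8516 = - \frac{1}{183} + 8516 = \frac{1558427}{183}$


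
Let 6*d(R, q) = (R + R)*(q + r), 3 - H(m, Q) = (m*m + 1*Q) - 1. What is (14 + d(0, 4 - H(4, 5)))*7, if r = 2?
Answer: 98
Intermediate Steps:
H(m, Q) = 4 - Q - m² (H(m, Q) = 3 - ((m*m + 1*Q) - 1) = 3 - ((m² + Q) - 1) = 3 - ((Q + m²) - 1) = 3 - (-1 + Q + m²) = 3 + (1 - Q - m²) = 4 - Q - m²)
d(R, q) = R*(2 + q)/3 (d(R, q) = ((R + R)*(q + 2))/6 = ((2*R)*(2 + q))/6 = (2*R*(2 + q))/6 = R*(2 + q)/3)
(14 + d(0, 4 - H(4, 5)))*7 = (14 + (⅓)*0*(2 + (4 - (4 - 1*5 - 1*4²))))*7 = (14 + (⅓)*0*(2 + (4 - (4 - 5 - 1*16))))*7 = (14 + (⅓)*0*(2 + (4 - (4 - 5 - 16))))*7 = (14 + (⅓)*0*(2 + (4 - 1*(-17))))*7 = (14 + (⅓)*0*(2 + (4 + 17)))*7 = (14 + (⅓)*0*(2 + 21))*7 = (14 + (⅓)*0*23)*7 = (14 + 0)*7 = 14*7 = 98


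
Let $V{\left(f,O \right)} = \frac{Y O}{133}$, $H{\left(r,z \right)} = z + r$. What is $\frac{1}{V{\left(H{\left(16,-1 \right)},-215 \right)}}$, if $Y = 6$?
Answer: $- \frac{133}{1290} \approx -0.1031$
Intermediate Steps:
$H{\left(r,z \right)} = r + z$
$V{\left(f,O \right)} = \frac{6 O}{133}$
$\frac{1}{V{\left(H{\left(16,-1 \right)},-215 \right)}} = \frac{1}{\frac{6}{133} \left(-215\right)} = \frac{1}{- \frac{1290}{133}} = - \frac{133}{1290}$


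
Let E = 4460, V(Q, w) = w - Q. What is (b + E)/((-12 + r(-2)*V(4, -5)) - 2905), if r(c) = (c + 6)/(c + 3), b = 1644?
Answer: -6104/2953 ≈ -2.0671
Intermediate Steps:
r(c) = (6 + c)/(3 + c)
(b + E)/((-12 + r(-2)*V(4, -5)) - 2905) = (1644 + 4460)/((-12 + ((6 - 2)/(3 - 2))*(-5 - 1*4)) - 2905) = 6104/((-12 + (4/1)*(-5 - 4)) - 2905) = 6104/((-12 + (1*4)*(-9)) - 2905) = 6104/((-12 + 4*(-9)) - 2905) = 6104/((-12 - 36) - 2905) = 6104/(-48 - 2905) = 6104/(-2953) = 6104*(-1/2953) = -6104/2953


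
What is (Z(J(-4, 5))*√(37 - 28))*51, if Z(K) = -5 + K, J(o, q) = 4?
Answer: -153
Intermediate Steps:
(Z(J(-4, 5))*√(37 - 28))*51 = ((-5 + 4)*√(37 - 28))*51 = -√9*51 = -1*3*51 = -3*51 = -153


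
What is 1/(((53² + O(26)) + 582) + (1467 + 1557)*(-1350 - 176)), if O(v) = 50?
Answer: -1/4611183 ≈ -2.1686e-7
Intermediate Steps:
1/(((53² + O(26)) + 582) + (1467 + 1557)*(-1350 - 176)) = 1/(((53² + 50) + 582) + (1467 + 1557)*(-1350 - 176)) = 1/(((2809 + 50) + 582) + 3024*(-1526)) = 1/((2859 + 582) - 4614624) = 1/(3441 - 4614624) = 1/(-4611183) = -1/4611183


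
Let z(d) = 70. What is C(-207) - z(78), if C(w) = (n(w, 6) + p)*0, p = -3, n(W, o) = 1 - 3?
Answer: -70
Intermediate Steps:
n(W, o) = -2
C(w) = 0 (C(w) = (-2 - 3)*0 = -5*0 = 0)
C(-207) - z(78) = 0 - 1*70 = 0 - 70 = -70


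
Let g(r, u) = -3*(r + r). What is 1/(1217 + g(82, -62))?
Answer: 1/725 ≈ 0.0013793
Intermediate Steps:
g(r, u) = -6*r
1/(1217 + g(82, -62)) = 1/(1217 - 6*82) = 1/(1217 - 492) = 1/725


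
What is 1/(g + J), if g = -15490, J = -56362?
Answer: -1/71852 ≈ -1.3917e-5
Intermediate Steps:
1/(g + J) = 1/(-15490 - 56362) = 1/(-71852) = -1/71852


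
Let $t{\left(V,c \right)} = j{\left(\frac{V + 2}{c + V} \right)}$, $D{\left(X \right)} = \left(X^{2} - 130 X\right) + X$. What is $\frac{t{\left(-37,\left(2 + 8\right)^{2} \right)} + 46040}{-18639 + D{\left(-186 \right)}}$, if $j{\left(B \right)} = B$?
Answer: $\frac{414355}{359559} \approx 1.1524$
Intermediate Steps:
$D{\left(X \right)} = X^{2} - 129 X$
$t{\left(V,c \right)} = \frac{2 + V}{V + c}$ ($t{\left(V,c \right)} = \frac{V + 2}{c + V} = \frac{2 + V}{V + c}$)
$\frac{t{\left(-37,\left(2 + 8\right)^{2} \right)} + 46040}{-18639 + D{\left(-186 \right)}} = \frac{\frac{2 - 37}{-37 + \left(2 + 8\right)^{2}} + 46040}{-18639 - 186 \left(-129 - 186\right)} = \frac{\frac{1}{-37 + 10^{2}} \left(-35\right) + 46040}{-18639 - -58590} = \frac{\frac{1}{-37 + 100} \left(-35\right) + 46040}{-18639 + 58590} = \frac{\frac{1}{63} \left(-35\right) + 46040}{39951} = \left(\frac{1}{63} \left(-35\right) + 46040\right) \frac{1}{39951} = \left(- \frac{5}{9} + 46040\right) \frac{1}{39951} = \frac{414355}{9} \cdot \frac{1}{39951} = \frac{414355}{359559}$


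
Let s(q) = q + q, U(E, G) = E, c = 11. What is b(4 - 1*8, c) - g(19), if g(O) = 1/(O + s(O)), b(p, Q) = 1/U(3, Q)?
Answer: 6/19 ≈ 0.31579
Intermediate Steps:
s(q) = 2*q
b(p, Q) = 1/3
g(O) = 1/(3*O) (g(O) = 1/(O + 2*O) = 1/(3*O))
b(4 - 1*8, c) - g(19) = 1/3 - 1/(3*19) = 1/3 - 1*1/57 = 1/3 - 1/57 = 6/19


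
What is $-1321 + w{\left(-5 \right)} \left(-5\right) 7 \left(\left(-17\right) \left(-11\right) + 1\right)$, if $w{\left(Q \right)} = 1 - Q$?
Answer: $-40801$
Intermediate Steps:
$-1321 + w{\left(-5 \right)} \left(-5\right) 7 \left(\left(-17\right) \left(-11\right) + 1\right) = -1321 + \left(1 - -5\right) \left(-5\right) 7 \left(\left(-17\right) \left(-11\right) + 1\right) = -1321 + \left(1 + 5\right) \left(-5\right) 7 \left(187 + 1\right) = -1321 + 6 \left(-5\right) 7 \cdot 188 = -1321 + \left(-30\right) 7 \cdot 188 = -1321 - 39480 = -40801$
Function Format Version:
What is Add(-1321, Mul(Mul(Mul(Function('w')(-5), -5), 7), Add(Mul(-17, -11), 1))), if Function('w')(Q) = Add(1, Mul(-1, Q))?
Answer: -40801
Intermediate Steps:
Add(-1321, Mul(Mul(Mul(Function('w')(-5), -5), 7), Add(Mul(-17, -11), 1))) = Add(-1321, Mul(Mul(Mul(Add(1, Mul(-1, -5)), -5), 7), Add(Mul(-17, -11), 1))) = Add(-1321, Mul(Mul(Mul(Add(1, 5), -5), 7), Add(187, 1))) = Add(-1321, Mul(Mul(Mul(6, -5), 7), 188)) = Add(-1321, Mul(Mul(-30, 7), 188)) = Add(-1321, Mul(-210, 188)) = Add(-1321, -39480) = -40801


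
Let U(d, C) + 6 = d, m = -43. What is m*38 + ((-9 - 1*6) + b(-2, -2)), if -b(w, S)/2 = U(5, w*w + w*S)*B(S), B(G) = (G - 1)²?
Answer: -1631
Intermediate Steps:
U(d, C) = -6 + d
B(G) = (-1 + G)²
b(w, S) = 2*(-1 + S)² (b(w, S) = -2*(-6 + 5)*(-1 + S)² = -(-2)*(-1 + S)² = 2*(-1 + S)²)
m*38 + ((-9 - 1*6) + b(-2, -2)) = -43*38 + ((-9 - 1*6) + 2*(-1 - 2)²) = -1634 + ((-9 - 6) + 2*(-3)²) = -1634 + (-15 + 2*9) = -1634 + (-15 + 18) = -1634 + 3 = -1631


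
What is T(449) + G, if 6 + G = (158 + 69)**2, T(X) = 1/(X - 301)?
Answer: 7625405/148 ≈ 51523.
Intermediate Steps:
T(X) = 1/(-301 + X)
G = 51523 (G = -6 + (158 + 69)**2 = -6 + 227**2 = -6 + 51529 = 51523)
T(449) + G = 1/(-301 + 449) + 51523 = 1/148 + 51523 = 7625405/148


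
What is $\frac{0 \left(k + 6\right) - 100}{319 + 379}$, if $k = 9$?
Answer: $- \frac{50}{349} \approx -0.14327$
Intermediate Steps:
$\frac{0 \left(k + 6\right) - 100}{319 + 379} = \frac{0 \left(9 + 6\right) - 100}{319 + 379} = \frac{0 \cdot 15 - 100}{698} = \left(0 - 100\right) \frac{1}{698} = \left(-100\right) \frac{1}{698} = - \frac{50}{349}$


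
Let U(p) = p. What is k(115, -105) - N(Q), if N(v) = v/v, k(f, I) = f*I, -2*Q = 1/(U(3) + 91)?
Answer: -12076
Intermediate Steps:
Q = -1/188 (Q = -1/(2*(3 + 91)) = -1/2/94 = -1/2*1/94 = -1/188 ≈ -0.0053191)
k(f, I) = I*f
N(v) = 1
k(115, -105) - N(Q) = -105*115 - 1*1 = -12075 - 1 = -12076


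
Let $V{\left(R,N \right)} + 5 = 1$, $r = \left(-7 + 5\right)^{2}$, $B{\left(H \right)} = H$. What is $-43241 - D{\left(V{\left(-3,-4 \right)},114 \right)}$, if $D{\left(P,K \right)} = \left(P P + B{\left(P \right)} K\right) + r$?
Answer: $-42805$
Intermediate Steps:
$r = 4$ ($r = \left(-2\right)^{2} = 4$)
$V{\left(R,N \right)} = -4$ ($V{\left(R,N \right)} = -5 + 1 = -4$)
$D{\left(P,K \right)} = 4 + P^{2} + K P$ ($D{\left(P,K \right)} = \left(P P + P K\right) + 4 = \left(P^{2} + K P\right) + 4 = 4 + P^{2} + K P$)
$-43241 - D{\left(V{\left(-3,-4 \right)},114 \right)} = -43241 - \left(4 + \left(-4\right)^{2} + 114 \left(-4\right)\right) = -43241 - \left(4 + 16 - 456\right) = -43241 - -436 = -43241 + 436 = -42805$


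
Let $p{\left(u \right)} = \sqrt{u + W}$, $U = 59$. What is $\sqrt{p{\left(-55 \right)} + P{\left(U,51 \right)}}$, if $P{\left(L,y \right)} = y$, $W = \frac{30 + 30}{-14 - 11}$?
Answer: $\frac{\sqrt{1275 + 5 i \sqrt{1435}}}{5} \approx 7.161 + 0.529 i$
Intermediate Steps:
$W = - \frac{12}{5}$ ($W = \frac{60}{-25} = 60 \left(- \frac{1}{25}\right) = - \frac{12}{5} \approx -2.4$)
$p{\left(u \right)} = \sqrt{- \frac{12}{5} + u}$ ($p{\left(u \right)} = \sqrt{u - \frac{12}{5}} = \sqrt{- \frac{12}{5} + u}$)
$\sqrt{p{\left(-55 \right)} + P{\left(U,51 \right)}} = \sqrt{\frac{\sqrt{-60 + 25 \left(-55\right)}}{5} + 51} = \sqrt{\frac{\sqrt{-60 - 1375}}{5} + 51} = \sqrt{\frac{\sqrt{-1435}}{5} + 51} = \sqrt{\frac{i \sqrt{1435}}{5} + 51} = \sqrt{51 + \frac{i \sqrt{1435}}{5}}$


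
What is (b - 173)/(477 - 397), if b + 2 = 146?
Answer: -29/80 ≈ -0.36250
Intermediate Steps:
b = 144 (b = -2 + 146 = 144)
(b - 173)/(477 - 397) = (144 - 173)/(477 - 397) = -29/80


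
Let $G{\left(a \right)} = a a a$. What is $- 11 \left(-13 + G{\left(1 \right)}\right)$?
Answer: $132$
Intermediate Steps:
$G{\left(a \right)} = a^{3}$ ($G{\left(a \right)} = a^{2} a = a^{3}$)
$- 11 \left(-13 + G{\left(1 \right)}\right) = - 11 \left(-13 + 1^{3}\right) = - 11 \left(-13 + 1\right) = \left(-11\right) \left(-12\right) = 132$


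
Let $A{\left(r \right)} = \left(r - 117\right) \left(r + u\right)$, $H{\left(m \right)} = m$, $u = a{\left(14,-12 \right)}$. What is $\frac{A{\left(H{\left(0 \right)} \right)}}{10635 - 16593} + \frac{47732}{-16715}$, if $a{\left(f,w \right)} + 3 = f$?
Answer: $- \frac{29208339}{11065330} \approx -2.6396$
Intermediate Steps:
$a{\left(f,w \right)} = -3 + f$
$u = 11$ ($u = -3 + 14 = 11$)
$A{\left(r \right)} = \left(-117 + r\right) \left(11 + r\right)$ ($A{\left(r \right)} = \left(r - 117\right) \left(r + 11\right) = \left(-117 + r\right) \left(11 + r\right)$)
$\frac{A{\left(H{\left(0 \right)} \right)}}{10635 - 16593} + \frac{47732}{-16715} = \frac{-1287 + 0^{2} - 0}{10635 - 16593} + \frac{47732}{-16715} = \frac{-1287 + 0 + 0}{-5958} + 47732 \left(- \frac{1}{16715}\right) = \left(-1287\right) \left(- \frac{1}{5958}\right) - \frac{47732}{16715} = \frac{143}{662} - \frac{47732}{16715} = - \frac{29208339}{11065330}$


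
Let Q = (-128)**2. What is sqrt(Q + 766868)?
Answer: 6*sqrt(21757) ≈ 885.02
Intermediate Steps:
Q = 16384
sqrt(Q + 766868) = sqrt(16384 + 766868) = sqrt(783252) = 6*sqrt(21757)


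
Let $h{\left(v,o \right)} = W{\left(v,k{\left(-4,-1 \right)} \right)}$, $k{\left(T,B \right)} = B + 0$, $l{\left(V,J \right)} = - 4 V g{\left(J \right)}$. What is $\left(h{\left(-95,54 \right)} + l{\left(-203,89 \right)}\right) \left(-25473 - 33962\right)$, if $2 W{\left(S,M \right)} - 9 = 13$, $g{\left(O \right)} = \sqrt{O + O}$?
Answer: $-653785 - 48261220 \sqrt{178} \approx -6.4454 \cdot 10^{8}$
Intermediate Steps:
$g{\left(O \right)} = \sqrt{2} \sqrt{O}$ ($g{\left(O \right)} = \sqrt{2 O} = \sqrt{2} \sqrt{O}$)
$l{\left(V,J \right)} = - 4 V \sqrt{2} \sqrt{J}$
$k{\left(T,B \right)} = B$
$W{\left(S,M \right)} = 11$ ($W{\left(S,M \right)} = \frac{9}{2} + \frac{1}{2} \cdot 13 = \frac{9}{2} + \frac{13}{2} = 11$)
$h{\left(v,o \right)} = 11$
$\left(h{\left(-95,54 \right)} + l{\left(-203,89 \right)}\right) \left(-25473 - 33962\right) = \left(11 - - 812 \sqrt{2} \sqrt{89}\right) \left(-25473 - 33962\right) = \left(11 + 812 \sqrt{178}\right) \left(-59435\right) = -653785 - 48261220 \sqrt{178}$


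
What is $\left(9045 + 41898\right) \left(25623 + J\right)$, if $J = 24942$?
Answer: $2575932795$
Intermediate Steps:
$\left(9045 + 41898\right) \left(25623 + J\right) = \left(9045 + 41898\right) \left(25623 + 24942\right) = 50943 \cdot 50565 = 2575932795$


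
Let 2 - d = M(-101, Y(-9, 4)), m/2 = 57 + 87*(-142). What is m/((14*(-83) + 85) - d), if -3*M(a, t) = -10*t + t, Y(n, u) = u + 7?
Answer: 12297/523 ≈ 23.512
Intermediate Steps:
Y(n, u) = 7 + u
M(a, t) = 3*t (M(a, t) = -(-10*t + t)/3 = -(-3)*t = 3*t)
m = -24594 (m = 2*(57 + 87*(-142)) = 2*(57 - 12354) = 2*(-12297) = -24594)
d = -31 (d = 2 - 3*(7 + 4) = 2 - 3*11 = 2 - 1*33 = 2 - 33 = -31)
m/((14*(-83) + 85) - d) = -24594/((14*(-83) + 85) - 1*(-31)) = -24594/((-1162 + 85) + 31) = -24594/(-1077 + 31) = -24594/(-1046) = -24594*(-1/1046) = 12297/523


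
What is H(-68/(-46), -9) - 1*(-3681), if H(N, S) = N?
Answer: 84697/23 ≈ 3682.5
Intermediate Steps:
H(-68/(-46), -9) - 1*(-3681) = -68/(-46) - 1*(-3681) = -68*(-1/46) + 3681 = 34/23 + 3681 = 84697/23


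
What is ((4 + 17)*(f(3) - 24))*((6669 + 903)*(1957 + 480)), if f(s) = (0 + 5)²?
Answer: 387512244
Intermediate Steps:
f(s) = 25 (f(s) = 5² = 25)
((4 + 17)*(f(3) - 24))*((6669 + 903)*(1957 + 480)) = ((4 + 17)*(25 - 24))*((6669 + 903)*(1957 + 480)) = (21*1)*(7572*2437) = 21*18452964 = 387512244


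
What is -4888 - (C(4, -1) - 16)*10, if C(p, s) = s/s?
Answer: -4738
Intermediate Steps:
C(p, s) = 1
-4888 - (C(4, -1) - 16)*10 = -4888 - (1 - 16)*10 = -4888 - (-15)*10 = -4888 - 1*(-150) = -4888 + 150 = -4738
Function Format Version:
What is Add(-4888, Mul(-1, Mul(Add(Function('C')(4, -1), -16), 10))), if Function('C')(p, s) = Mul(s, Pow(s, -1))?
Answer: -4738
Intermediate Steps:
Function('C')(p, s) = 1
Add(-4888, Mul(-1, Mul(Add(Function('C')(4, -1), -16), 10))) = Add(-4888, Mul(-1, Mul(Add(1, -16), 10))) = Add(-4888, Mul(-1, Mul(-15, 10))) = Add(-4888, Mul(-1, -150)) = Add(-4888, 150) = -4738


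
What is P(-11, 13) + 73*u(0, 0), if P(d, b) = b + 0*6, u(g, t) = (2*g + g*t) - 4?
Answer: -279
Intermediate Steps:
u(g, t) = -4 + 2*g + g*t
P(d, b) = b (P(d, b) = b + 0 = b)
P(-11, 13) + 73*u(0, 0) = 13 + 73*(-4 + 2*0 + 0*0) = 13 + 73*(-4 + 0 + 0) = 13 + 73*(-4) = 13 - 292 = -279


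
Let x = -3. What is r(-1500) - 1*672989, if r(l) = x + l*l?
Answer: 1577008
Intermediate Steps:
r(l) = -3 + l**2 (r(l) = -3 + l*l = -3 + l**2)
r(-1500) - 1*672989 = (-3 + (-1500)**2) - 1*672989 = (-3 + 2250000) - 672989 = 2249997 - 672989 = 1577008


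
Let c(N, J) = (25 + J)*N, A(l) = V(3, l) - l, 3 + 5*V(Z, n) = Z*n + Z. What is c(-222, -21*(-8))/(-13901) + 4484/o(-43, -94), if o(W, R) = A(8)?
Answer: -77743721/55604 ≈ -1398.2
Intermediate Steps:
V(Z, n) = -⅗ + Z/5 + Z*n/5 (V(Z, n) = -⅗ + (Z*n + Z)/5 = -⅗ + (Z + Z*n)/5 = -⅗ + (Z/5 + Z*n/5) = -⅗ + Z/5 + Z*n/5)
A(l) = -2*l/5 (A(l) = (-⅗ + (⅕)*3 + (⅕)*3*l) - l = (-⅗ + ⅗ + 3*l/5) - l = 3*l/5 - l = -2*l/5)
o(W, R) = -16/5 (o(W, R) = -⅖*8 = -16/5)
c(N, J) = N*(25 + J)
c(-222, -21*(-8))/(-13901) + 4484/o(-43, -94) = -222*(25 - 21*(-8))/(-13901) + 4484/(-16/5) = -222*(25 + 168)*(-1/13901) + 4484*(-5/16) = -222*193*(-1/13901) - 5605/4 = -42846*(-1/13901) - 5605/4 = 42846/13901 - 5605/4 = -77743721/55604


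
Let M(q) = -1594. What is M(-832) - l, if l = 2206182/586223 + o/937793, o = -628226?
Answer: -79819222535754/49977802349 ≈ -1597.1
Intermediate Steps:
l = 154605591448/49977802349 (l = 2206182/586223 - 628226/937793 = 2206182*(1/586223) - 628226*1/937793 = 200562/53293 - 628226/937793 = 154605591448/49977802349 ≈ 3.0935)
M(-832) - l = -1594 - 1*154605591448/49977802349 = -1594 - 154605591448/49977802349 = -79819222535754/49977802349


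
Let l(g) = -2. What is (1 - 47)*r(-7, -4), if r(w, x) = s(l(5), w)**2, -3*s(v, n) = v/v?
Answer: -46/9 ≈ -5.1111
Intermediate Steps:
s(v, n) = -1/3 (s(v, n) = -v/(3*v) = -1/3*1 = -1/3)
r(w, x) = 1/9 (r(w, x) = (-1/3)**2 = 1/9)
(1 - 47)*r(-7, -4) = (1 - 47)*(1/9) = -46*1/9 = -46/9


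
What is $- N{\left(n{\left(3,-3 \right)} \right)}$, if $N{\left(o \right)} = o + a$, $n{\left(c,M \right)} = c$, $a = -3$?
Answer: $0$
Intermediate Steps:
$N{\left(o \right)} = -3 + o$ ($N{\left(o \right)} = o - 3 = -3 + o$)
$- N{\left(n{\left(3,-3 \right)} \right)} = - (-3 + 3) = \left(-1\right) 0 = 0$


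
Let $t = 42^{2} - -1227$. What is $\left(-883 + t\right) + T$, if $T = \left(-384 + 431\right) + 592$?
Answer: $2747$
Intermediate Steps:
$T = 639$ ($T = 47 + 592 = 639$)
$t = 2991$ ($t = 1764 + 1227 = 2991$)
$\left(-883 + t\right) + T = \left(-883 + 2991\right) + 639 = 2108 + 639 = 2747$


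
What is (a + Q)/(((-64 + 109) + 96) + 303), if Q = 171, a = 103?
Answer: 137/222 ≈ 0.61712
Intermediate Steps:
(a + Q)/(((-64 + 109) + 96) + 303) = (103 + 171)/(((-64 + 109) + 96) + 303) = 274/((45 + 96) + 303) = 274/(141 + 303) = 274/444 = 274*(1/444) = 137/222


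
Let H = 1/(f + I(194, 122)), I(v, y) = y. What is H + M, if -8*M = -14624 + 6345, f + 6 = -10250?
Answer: 41949689/40536 ≈ 1034.9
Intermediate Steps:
f = -10256 (f = -6 - 10250 = -10256)
H = -1/10134 (H = 1/(-10256 + 122) = 1/(-10134) = -1/10134 ≈ -9.8678e-5)
M = 8279/8 (M = -(-14624 + 6345)/8 = -1/8*(-8279) = 8279/8 ≈ 1034.9)
H + M = -1/10134 + 8279/8 = 41949689/40536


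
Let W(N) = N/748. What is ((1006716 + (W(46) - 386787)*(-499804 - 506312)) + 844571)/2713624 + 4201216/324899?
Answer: 23645639304425551769/164869246383512 ≈ 1.4342e+5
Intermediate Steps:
W(N) = N/748 (W(N) = N*(1/748) = N/748)
((1006716 + (W(46) - 386787)*(-499804 - 506312)) + 844571)/2713624 + 4201216/324899 = ((1006716 + ((1/748)*46 - 386787)*(-499804 - 506312)) + 844571)/2713624 + 4201216/324899 = ((1006716 + (23/374 - 386787)*(-1006116)) + 844571)*(1/2713624) + 4201216*(1/324899) = ((1006716 - 144658315/374*(-1006116)) + 844571)*(1/2713624) + 4201216/324899 = ((1006716 + 72771522627270/187) + 844571)*(1/2713624) + 4201216/324899 = (72771710883162/187 + 844571)*(1/2713624) + 4201216/324899 = (72771868817939/187)*(1/2713624) + 4201216/324899 = 72771868817939/507447688 + 4201216/324899 = 23645639304425551769/164869246383512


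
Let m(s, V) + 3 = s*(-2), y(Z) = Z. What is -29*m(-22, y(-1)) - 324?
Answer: -1513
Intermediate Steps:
m(s, V) = -3 - 2*s (m(s, V) = -3 + s*(-2) = -3 - 2*s)
-29*m(-22, y(-1)) - 324 = -29*(-3 - 2*(-22)) - 324 = -29*(-3 + 44) - 324 = -29*41 - 324 = -1189 - 324 = -1513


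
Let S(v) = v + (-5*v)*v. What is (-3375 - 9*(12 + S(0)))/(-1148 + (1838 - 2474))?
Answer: 3483/1784 ≈ 1.9524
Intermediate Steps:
S(v) = v - 5*v²
(-3375 - 9*(12 + S(0)))/(-1148 + (1838 - 2474)) = (-3375 - 9*(12 + 0*(1 - 5*0)))/(-1148 + (1838 - 2474)) = (-3375 - 9*(12 + 0*(1 + 0)))/(-1148 - 636) = (-3375 - 9*(12 + 0*1))/(-1784) = (-3375 - 9*(12 + 0))*(-1/1784) = (-3375 - 9*12)*(-1/1784) = (-3375 - 108)*(-1/1784) = -3483*(-1/1784) = 3483/1784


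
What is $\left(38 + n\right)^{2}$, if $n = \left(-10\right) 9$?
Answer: $2704$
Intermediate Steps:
$n = -90$
$\left(38 + n\right)^{2} = \left(38 - 90\right)^{2} = \left(-52\right)^{2} = 2704$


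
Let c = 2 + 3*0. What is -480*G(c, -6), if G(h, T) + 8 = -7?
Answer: 7200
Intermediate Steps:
c = 2 (c = 2 + 0 = 2)
G(h, T) = -15 (G(h, T) = -8 - 7 = -15)
-480*G(c, -6) = -480*(-15) = 7200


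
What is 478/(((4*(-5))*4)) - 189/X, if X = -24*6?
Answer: -373/80 ≈ -4.6625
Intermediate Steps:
X = -144
478/(((4*(-5))*4)) - 189/X = 478/(((4*(-5))*4)) - 189/(-144) = 478/((-20*4)) - 189*(-1/144) = 478/(-80) + 21/16 = 478*(-1/80) + 21/16 = -239/40 + 21/16 = -373/80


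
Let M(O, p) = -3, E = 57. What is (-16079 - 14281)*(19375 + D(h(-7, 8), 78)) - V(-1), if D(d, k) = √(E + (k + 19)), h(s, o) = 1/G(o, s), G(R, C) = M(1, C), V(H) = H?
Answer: -588224999 - 30360*√154 ≈ -5.8860e+8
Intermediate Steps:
G(R, C) = -3
h(s, o) = -⅓ (h(s, o) = 1/(-3) = -⅓)
D(d, k) = √(76 + k) (D(d, k) = √(57 + (k + 19)) = √(57 + (19 + k)) = √(76 + k))
(-16079 - 14281)*(19375 + D(h(-7, 8), 78)) - V(-1) = (-16079 - 14281)*(19375 + √(76 + 78)) - 1*(-1) = -30360*(19375 + √154) + 1 = (-588225000 - 30360*√154) + 1 = -588224999 - 30360*√154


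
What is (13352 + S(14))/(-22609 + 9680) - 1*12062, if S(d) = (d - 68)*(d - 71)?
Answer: -155966028/12929 ≈ -12063.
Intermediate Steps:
S(d) = (-71 + d)*(-68 + d) (S(d) = (-68 + d)*(-71 + d) = (-71 + d)*(-68 + d))
(13352 + S(14))/(-22609 + 9680) - 1*12062 = (13352 + (4828 + 14**2 - 139*14))/(-22609 + 9680) - 1*12062 = (13352 + (4828 + 196 - 1946))/(-12929) - 12062 = (13352 + 3078)*(-1/12929) - 12062 = 16430*(-1/12929) - 12062 = -16430/12929 - 12062 = -155966028/12929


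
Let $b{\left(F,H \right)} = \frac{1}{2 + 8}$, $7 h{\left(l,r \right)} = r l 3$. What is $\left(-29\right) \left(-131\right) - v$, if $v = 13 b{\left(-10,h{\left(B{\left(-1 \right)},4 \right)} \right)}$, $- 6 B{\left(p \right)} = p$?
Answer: $\frac{37977}{10} \approx 3797.7$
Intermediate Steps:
$B{\left(p \right)} = - \frac{p}{6}$
$h{\left(l,r \right)} = \frac{3 l r}{7}$ ($h{\left(l,r \right)} = \frac{r l 3}{7} = \frac{l r 3}{7} = \frac{3 l r}{7}$)
$b{\left(F,H \right)} = \frac{1}{10}$
$v = \frac{13}{10}$ ($v = 13 \cdot \frac{1}{10} = \frac{13}{10} \approx 1.3$)
$\left(-29\right) \left(-131\right) - v = \left(-29\right) \left(-131\right) - \frac{13}{10} = 3799 - \frac{13}{10} = \frac{37977}{10}$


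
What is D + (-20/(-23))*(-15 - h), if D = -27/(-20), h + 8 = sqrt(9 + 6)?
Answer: -2179/460 - 20*sqrt(15)/23 ≈ -8.1048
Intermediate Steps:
h = -8 + sqrt(15) (h = -8 + sqrt(9 + 6) = -8 + sqrt(15) ≈ -4.1270)
D = 27/20 (D = -27*(-1/20) = 27/20 ≈ 1.3500)
D + (-20/(-23))*(-15 - h) = 27/20 + (-20/(-23))*(-15 - (-8 + sqrt(15))) = 27/20 + (-20*(-1/23))*(-15 + (8 - sqrt(15))) = 27/20 + 20*(-7 - sqrt(15))/23 = 27/20 + (-140/23 - 20*sqrt(15)/23) = -2179/460 - 20*sqrt(15)/23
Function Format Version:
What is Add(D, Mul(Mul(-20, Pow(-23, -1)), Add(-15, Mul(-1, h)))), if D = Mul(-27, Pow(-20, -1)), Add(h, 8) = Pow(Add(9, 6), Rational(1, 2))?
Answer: Add(Rational(-2179, 460), Mul(Rational(-20, 23), Pow(15, Rational(1, 2)))) ≈ -8.1048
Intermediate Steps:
h = Add(-8, Pow(15, Rational(1, 2))) (h = Add(-8, Pow(Add(9, 6), Rational(1, 2))) = Add(-8, Pow(15, Rational(1, 2))) ≈ -4.1270)
D = Rational(27, 20) (D = Mul(-27, Rational(-1, 20)) = Rational(27, 20) ≈ 1.3500)
Add(D, Mul(Mul(-20, Pow(-23, -1)), Add(-15, Mul(-1, h)))) = Add(Rational(27, 20), Mul(Mul(-20, Pow(-23, -1)), Add(-15, Mul(-1, Add(-8, Pow(15, Rational(1, 2))))))) = Add(Rational(27, 20), Mul(Mul(-20, Rational(-1, 23)), Add(-15, Add(8, Mul(-1, Pow(15, Rational(1, 2))))))) = Add(Rational(27, 20), Mul(Rational(20, 23), Add(-7, Mul(-1, Pow(15, Rational(1, 2)))))) = Add(Rational(27, 20), Add(Rational(-140, 23), Mul(Rational(-20, 23), Pow(15, Rational(1, 2))))) = Add(Rational(-2179, 460), Mul(Rational(-20, 23), Pow(15, Rational(1, 2))))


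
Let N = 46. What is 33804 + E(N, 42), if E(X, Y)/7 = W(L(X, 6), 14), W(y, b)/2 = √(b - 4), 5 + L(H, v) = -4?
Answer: 33804 + 14*√10 ≈ 33848.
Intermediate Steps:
L(H, v) = -9 (L(H, v) = -5 - 4 = -9)
W(y, b) = 2*√(-4 + b) (W(y, b) = 2*√(b - 4) = 2*√(-4 + b))
E(X, Y) = 14*√10 (E(X, Y) = 7*(2*√(-4 + 14)) = 7*(2*√10) = 14*√10)
33804 + E(N, 42) = 33804 + 14*√10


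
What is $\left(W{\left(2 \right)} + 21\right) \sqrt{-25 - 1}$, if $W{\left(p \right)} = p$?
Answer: $23 i \sqrt{26} \approx 117.28 i$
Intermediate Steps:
$\left(W{\left(2 \right)} + 21\right) \sqrt{-25 - 1} = \left(2 + 21\right) \sqrt{-25 - 1} = 23 \sqrt{-26} = 23 i \sqrt{26}$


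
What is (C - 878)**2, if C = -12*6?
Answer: 902500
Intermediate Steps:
C = -72
(C - 878)**2 = (-72 - 878)**2 = (-950)**2 = 902500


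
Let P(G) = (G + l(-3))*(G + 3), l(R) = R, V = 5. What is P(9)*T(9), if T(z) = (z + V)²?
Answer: 14112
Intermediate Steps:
P(G) = (-3 + G)*(3 + G) (P(G) = (G - 3)*(G + 3) = (-3 + G)*(3 + G))
T(z) = (5 + z)² (T(z) = (z + 5)² = (5 + z)²)
P(9)*T(9) = (-9 + 9²)*(5 + 9)² = (-9 + 81)*14² = 72*196 = 14112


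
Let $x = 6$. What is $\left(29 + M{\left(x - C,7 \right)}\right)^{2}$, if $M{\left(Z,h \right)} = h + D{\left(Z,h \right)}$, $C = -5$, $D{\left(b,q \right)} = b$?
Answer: $2209$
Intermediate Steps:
$M{\left(Z,h \right)} = Z + h$ ($M{\left(Z,h \right)} = h + Z = Z + h$)
$\left(29 + M{\left(x - C,7 \right)}\right)^{2} = \left(29 + \left(\left(6 - -5\right) + 7\right)\right)^{2} = \left(29 + \left(\left(6 + 5\right) + 7\right)\right)^{2} = \left(29 + \left(11 + 7\right)\right)^{2} = \left(29 + 18\right)^{2} = 47^{2} = 2209$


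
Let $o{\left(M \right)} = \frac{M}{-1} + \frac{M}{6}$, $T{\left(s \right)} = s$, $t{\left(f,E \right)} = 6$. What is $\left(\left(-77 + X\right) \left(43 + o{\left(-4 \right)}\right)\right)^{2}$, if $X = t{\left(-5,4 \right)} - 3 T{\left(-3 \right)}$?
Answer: $\frac{74269924}{9} \approx 8.2522 \cdot 10^{6}$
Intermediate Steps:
$X = 15$ ($X = 6 - -9 = 6 + 9 = 15$)
$o{\left(M \right)} = - \frac{5 M}{6}$ ($o{\left(M \right)} = M \left(-1\right) + M \frac{1}{6} = - M + \frac{M}{6} = - \frac{5 M}{6}$)
$\left(\left(-77 + X\right) \left(43 + o{\left(-4 \right)}\right)\right)^{2} = \left(\left(-77 + 15\right) \left(43 - - \frac{10}{3}\right)\right)^{2} = \left(- 62 \left(43 + \frac{10}{3}\right)\right)^{2} = \left(\left(-62\right) \frac{139}{3}\right)^{2} = \left(- \frac{8618}{3}\right)^{2} = \frac{74269924}{9}$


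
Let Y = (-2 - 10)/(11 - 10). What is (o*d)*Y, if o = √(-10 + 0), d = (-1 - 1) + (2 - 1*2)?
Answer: 24*I*√10 ≈ 75.895*I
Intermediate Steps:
d = -2 (d = -2 + (2 - 2) = -2 + 0 = -2)
Y = -12 (Y = -12/1 = -12*1 = -12)
o = I*√10 (o = √(-10) = I*√10 ≈ 3.1623*I)
(o*d)*Y = ((I*√10)*(-2))*(-12) = -2*I*√10*(-12) = 24*I*√10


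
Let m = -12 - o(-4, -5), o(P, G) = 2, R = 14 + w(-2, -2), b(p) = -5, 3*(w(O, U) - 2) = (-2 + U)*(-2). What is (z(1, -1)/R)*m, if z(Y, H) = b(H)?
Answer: 15/4 ≈ 3.7500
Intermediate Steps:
w(O, U) = 10/3 - 2*U/3 (w(O, U) = 2 + ((-2 + U)*(-2))/3 = 2 + (4 - 2*U)/3 = 2 + (4/3 - 2*U/3) = 10/3 - 2*U/3)
z(Y, H) = -5
R = 56/3 (R = 14 + (10/3 - ⅔*(-2)) = 14 + (10/3 + 4/3) = 14 + 14/3 = 56/3 ≈ 18.667)
m = -14 (m = -12 - 1*2 = -12 - 2 = -14)
(z(1, -1)/R)*m = -5/56/3*(-14) = -5*3/56*(-14) = -15/56*(-14) = 15/4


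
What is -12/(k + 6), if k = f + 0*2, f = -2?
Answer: -3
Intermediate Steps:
k = -2 (k = -2 + 0*2 = -2 + 0 = -2)
-12/(k + 6) = -12/(-2 + 6) = -12/4 = (¼)*(-12) = -3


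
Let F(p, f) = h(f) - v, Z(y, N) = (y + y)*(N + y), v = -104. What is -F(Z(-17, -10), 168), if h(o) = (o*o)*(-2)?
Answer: 56344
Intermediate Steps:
h(o) = -2*o² (h(o) = o²*(-2) = -2*o²)
Z(y, N) = 2*y*(N + y) (Z(y, N) = (2*y)*(N + y) = 2*y*(N + y))
F(p, f) = 104 - 2*f² (F(p, f) = -2*f² - 1*(-104) = -2*f² + 104 = 104 - 2*f²)
-F(Z(-17, -10), 168) = -(104 - 2*168²) = -(104 - 2*28224) = -(104 - 56448) = -1*(-56344) = 56344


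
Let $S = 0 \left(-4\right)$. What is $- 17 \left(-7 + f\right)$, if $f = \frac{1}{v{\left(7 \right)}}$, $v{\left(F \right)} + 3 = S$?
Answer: $\frac{374}{3} \approx 124.67$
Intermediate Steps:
$S = 0$
$v{\left(F \right)} = -3$ ($v{\left(F \right)} = -3 + 0 = -3$)
$f = - \frac{1}{3}$ ($f = \frac{1}{-3} = - \frac{1}{3} \approx -0.33333$)
$- 17 \left(-7 + f\right) = - 17 \left(-7 - \frac{1}{3}\right) = \left(-17\right) \left(- \frac{22}{3}\right) = \frac{374}{3}$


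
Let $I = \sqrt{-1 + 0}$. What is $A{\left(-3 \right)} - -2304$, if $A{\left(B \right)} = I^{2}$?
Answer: $2303$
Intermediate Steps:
$I = i$ ($I = \sqrt{-1} = i \approx 1.0 i$)
$A{\left(B \right)} = -1$ ($A{\left(B \right)} = i^{2} = -1$)
$A{\left(-3 \right)} - -2304 = -1 - -2304 = -1 + 2304 = 2303$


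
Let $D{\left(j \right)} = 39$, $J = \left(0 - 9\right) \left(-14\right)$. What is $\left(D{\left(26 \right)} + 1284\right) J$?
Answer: $166698$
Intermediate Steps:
$J = 126$ ($J = \left(-9\right) \left(-14\right) = 126$)
$\left(D{\left(26 \right)} + 1284\right) J = \left(39 + 1284\right) 126 = 1323 \cdot 126 = 166698$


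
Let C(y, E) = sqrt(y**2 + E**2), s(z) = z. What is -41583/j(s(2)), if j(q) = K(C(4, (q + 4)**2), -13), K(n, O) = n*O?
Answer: 41583*sqrt(82)/4264 ≈ 88.309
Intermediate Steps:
C(y, E) = sqrt(E**2 + y**2)
K(n, O) = O*n
j(q) = -13*sqrt(16 + (4 + q)**4) (j(q) = -13*sqrt(((q + 4)**2)**2 + 4**2) = -13*sqrt(((4 + q)**2)**2 + 16) = -13*sqrt((4 + q)**4 + 16) = -13*sqrt(16 + (4 + q)**4))
-41583/j(s(2)) = -41583*(-1/(13*sqrt(16 + (4 + 2)**4))) = -41583*(-1/(13*sqrt(16 + 6**4))) = -41583*(-1/(13*sqrt(16 + 1296))) = -41583*(-sqrt(82)/4264) = -(-41583)*sqrt(82)/4264 = 41583*sqrt(82)/4264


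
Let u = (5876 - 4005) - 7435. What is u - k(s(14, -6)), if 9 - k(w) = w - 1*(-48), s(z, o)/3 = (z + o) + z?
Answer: -5459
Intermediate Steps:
s(z, o) = 3*o + 6*z (s(z, o) = 3*((z + o) + z) = 3*((o + z) + z) = 3*(o + 2*z) = 3*o + 6*z)
k(w) = -39 - w (k(w) = 9 - (w - 1*(-48)) = 9 - (w + 48) = 9 - (48 + w) = 9 + (-48 - w) = -39 - w)
u = -5564 (u = 1871 - 7435 = -5564)
u - k(s(14, -6)) = -5564 - (-39 - (3*(-6) + 6*14)) = -5564 - (-39 - (-18 + 84)) = -5564 - (-39 - 1*66) = -5564 - (-39 - 66) = -5564 - 1*(-105) = -5564 + 105 = -5459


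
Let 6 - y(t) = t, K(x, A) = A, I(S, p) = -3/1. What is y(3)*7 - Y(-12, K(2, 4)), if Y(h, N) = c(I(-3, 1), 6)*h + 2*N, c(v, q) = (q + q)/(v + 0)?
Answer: -35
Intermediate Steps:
I(S, p) = -3 (I(S, p) = -3*1 = -3)
y(t) = 6 - t
c(v, q) = 2*q/v (c(v, q) = (2*q)/v = 2*q/v)
Y(h, N) = -4*h + 2*N (Y(h, N) = (2*6/(-3))*h + 2*N = (2*6*(-1/3))*h + 2*N = -4*h + 2*N)
y(3)*7 - Y(-12, K(2, 4)) = (6 - 1*3)*7 - (-4*(-12) + 2*4) = (6 - 3)*7 - (48 + 8) = 3*7 - 1*56 = 21 - 56 = -35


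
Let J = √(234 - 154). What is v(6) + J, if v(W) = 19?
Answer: 19 + 4*√5 ≈ 27.944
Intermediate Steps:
J = 4*√5 (J = √80 = 4*√5 ≈ 8.9443)
v(6) + J = 19 + 4*√5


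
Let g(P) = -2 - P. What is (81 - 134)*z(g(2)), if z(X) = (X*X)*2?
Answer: -1696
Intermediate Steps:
z(X) = 2*X² (z(X) = X²*2 = 2*X²)
(81 - 134)*z(g(2)) = (81 - 134)*(2*(-2 - 1*2)²) = -106*(-2 - 2)² = -106*(-4)² = -106*16 = -53*32 = -1696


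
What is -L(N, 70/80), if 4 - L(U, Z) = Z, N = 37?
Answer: -25/8 ≈ -3.1250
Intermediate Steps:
L(U, Z) = 4 - Z
-L(N, 70/80) = -(4 - 70/80) = -(4 - 1*7/8) = -(4 - 7/8) = -1*25/8 = -25/8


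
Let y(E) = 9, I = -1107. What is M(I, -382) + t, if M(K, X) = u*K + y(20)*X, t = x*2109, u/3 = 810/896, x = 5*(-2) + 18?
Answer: 4673427/448 ≈ 10432.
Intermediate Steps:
x = 8 (x = -10 + 18 = 8)
u = 1215/448 (u = 3*(810/896) = 3*(810*(1/896)) = 3*(405/448) = 1215/448 ≈ 2.7121)
t = 16872 (t = 8*2109 = 16872)
M(K, X) = 9*X + 1215*K/448 (M(K, X) = 1215*K/448 + 9*X = 9*X + 1215*K/448)
M(I, -382) + t = (9*(-382) + (1215/448)*(-1107)) + 16872 = (-3438 - 1345005/448) + 16872 = -2885229/448 + 16872 = 4673427/448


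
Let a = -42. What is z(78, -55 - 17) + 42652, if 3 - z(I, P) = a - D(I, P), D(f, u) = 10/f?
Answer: 1665188/39 ≈ 42697.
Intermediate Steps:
z(I, P) = 45 + 10/I (z(I, P) = 3 - (-42 - 10/I) = 3 + (42 + 10/I) = 45 + 10/I)
z(78, -55 - 17) + 42652 = (45 + 10/78) + 42652 = (45 + 10*(1/78)) + 42652 = (45 + 5/39) + 42652 = 1760/39 + 42652 = 1665188/39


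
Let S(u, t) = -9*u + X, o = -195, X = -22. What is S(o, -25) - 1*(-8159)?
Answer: 9892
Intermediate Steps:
S(u, t) = -22 - 9*u (S(u, t) = -9*u - 22 = -22 - 9*u)
S(o, -25) - 1*(-8159) = (-22 - 9*(-195)) - 1*(-8159) = (-22 + 1755) + 8159 = 1733 + 8159 = 9892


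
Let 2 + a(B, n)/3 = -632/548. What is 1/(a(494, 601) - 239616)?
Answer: -137/32828688 ≈ -4.1732e-6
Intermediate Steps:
a(B, n) = -1296/137 (a(B, n) = -6 + 3*(-632/548) = -6 + 3*(-632*1/548) = -6 + 3*(-158/137) = -6 - 474/137 = -1296/137)
1/(a(494, 601) - 239616) = 1/(-1296/137 - 239616) = 1/(-32828688/137) = -137/32828688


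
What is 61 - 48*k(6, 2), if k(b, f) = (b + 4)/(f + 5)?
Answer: -53/7 ≈ -7.5714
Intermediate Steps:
k(b, f) = (4 + b)/(5 + f)
61 - 48*k(6, 2) = 61 - 48*(4 + 6)/(5 + 2) = 61 - 48*10/7 = 61 - 480/7 = -53/7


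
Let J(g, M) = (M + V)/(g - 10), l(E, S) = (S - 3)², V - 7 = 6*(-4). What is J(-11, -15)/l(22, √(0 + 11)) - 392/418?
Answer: 29324/4389 + 16*√11/7 ≈ 14.262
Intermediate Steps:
V = -17 (V = 7 + 6*(-4) = 7 - 24 = -17)
l(E, S) = (-3 + S)²
J(g, M) = (-17 + M)/(-10 + g) (J(g, M) = (M - 17)/(g - 10) = (-17 + M)/(-10 + g))
J(-11, -15)/l(22, √(0 + 11)) - 392/418 = ((-17 - 15)/(-10 - 11))/((-3 + √(0 + 11))²) - 392/418 = (-32/(-21))/((-3 + √11)²) - 392*1/418 = (-1/21*(-32))/(-3 + √11)² - 196/209 = 32/(21*(-3 + √11)²) - 196/209 = -196/209 + 32/(21*(-3 + √11)²)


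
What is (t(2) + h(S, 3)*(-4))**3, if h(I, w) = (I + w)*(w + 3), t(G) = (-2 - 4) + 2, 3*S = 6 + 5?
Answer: -4410944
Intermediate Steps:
S = 11/3 (S = (6 + 5)/3 = (1/3)*11 = 11/3 ≈ 3.6667)
t(G) = -4 (t(G) = -6 + 2 = -4)
h(I, w) = (3 + w)*(I + w) (h(I, w) = (I + w)*(3 + w) = (3 + w)*(I + w))
(t(2) + h(S, 3)*(-4))**3 = (-4 + (3**2 + 3*(11/3) + 3*3 + (11/3)*3)*(-4))**3 = (-4 + (9 + 11 + 9 + 11)*(-4))**3 = (-4 + 40*(-4))**3 = (-4 - 160)**3 = (-164)**3 = -4410944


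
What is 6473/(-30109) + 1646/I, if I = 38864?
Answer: -101003629/585078088 ≈ -0.17263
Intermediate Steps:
6473/(-30109) + 1646/I = 6473/(-30109) + 1646/38864 = 6473*(-1/30109) + 1646*(1/38864) = -6473/30109 + 823/19432 = -101003629/585078088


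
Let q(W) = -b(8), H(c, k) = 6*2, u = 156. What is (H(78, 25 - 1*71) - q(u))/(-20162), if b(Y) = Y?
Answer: -10/10081 ≈ -0.00099196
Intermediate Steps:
H(c, k) = 12
q(W) = -8 (q(W) = -1*8 = -8)
(H(78, 25 - 1*71) - q(u))/(-20162) = (12 - 1*(-8))/(-20162) = (12 + 8)*(-1/20162) = 20*(-1/20162) = -10/10081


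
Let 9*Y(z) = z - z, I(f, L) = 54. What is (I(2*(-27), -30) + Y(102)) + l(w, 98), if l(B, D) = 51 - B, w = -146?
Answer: 251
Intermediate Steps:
Y(z) = 0 (Y(z) = (z - z)/9 = (⅑)*0 = 0)
(I(2*(-27), -30) + Y(102)) + l(w, 98) = (54 + 0) + (51 - 1*(-146)) = 54 + (51 + 146) = 54 + 197 = 251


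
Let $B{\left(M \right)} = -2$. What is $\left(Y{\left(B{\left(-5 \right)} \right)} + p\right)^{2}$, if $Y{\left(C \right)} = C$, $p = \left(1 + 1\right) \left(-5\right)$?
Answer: $144$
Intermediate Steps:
$p = -10$ ($p = 2 \left(-5\right) = -10$)
$\left(Y{\left(B{\left(-5 \right)} \right)} + p\right)^{2} = \left(-2 - 10\right)^{2} = \left(-12\right)^{2} = 144$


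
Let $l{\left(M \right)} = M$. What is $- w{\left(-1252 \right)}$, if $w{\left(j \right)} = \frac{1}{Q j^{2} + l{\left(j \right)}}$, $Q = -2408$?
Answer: $\frac{1}{3774550884} \approx 2.6493 \cdot 10^{-10}$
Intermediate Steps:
$w{\left(j \right)} = \frac{1}{j - 2408 j^{2}}$ ($w{\left(j \right)} = \frac{1}{- 2408 j^{2} + j} = \frac{1}{j - 2408 j^{2}}$)
$- w{\left(-1252 \right)} = - \frac{-1}{\left(-1252\right) \left(-1 + 2408 \left(-1252\right)\right)} = - \frac{\left(-1\right) \left(-1\right)}{1252 \left(-1 - 3014816\right)} = - \frac{\left(-1\right) \left(-1\right)}{1252 \left(-3014817\right)} = - \frac{\left(-1\right) \left(-1\right) \left(-1\right)}{1252 \cdot 3014817} = \left(-1\right) \left(- \frac{1}{3774550884}\right) = \frac{1}{3774550884}$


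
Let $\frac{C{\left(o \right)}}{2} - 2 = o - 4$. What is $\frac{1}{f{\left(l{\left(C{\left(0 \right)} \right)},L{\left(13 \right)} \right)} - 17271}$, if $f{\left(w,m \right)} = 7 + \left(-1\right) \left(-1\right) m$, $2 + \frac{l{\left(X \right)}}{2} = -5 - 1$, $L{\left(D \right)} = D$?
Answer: $- \frac{1}{17251} \approx -5.7968 \cdot 10^{-5}$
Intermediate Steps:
$C{\left(o \right)} = -4 + 2 o$ ($C{\left(o \right)} = 4 + 2 \left(o - 4\right) = 4 + 2 \left(-4 + o\right) = 4 + \left(-8 + 2 o\right) = -4 + 2 o$)
$l{\left(X \right)} = -16$ ($l{\left(X \right)} = -4 + 2 \left(-5 - 1\right) = -4 + 2 \left(-6\right) = -4 - 12 = -16$)
$f{\left(w,m \right)} = 7 + m$ ($f{\left(w,m \right)} = 7 + 1 m = 7 + m$)
$\frac{1}{f{\left(l{\left(C{\left(0 \right)} \right)},L{\left(13 \right)} \right)} - 17271} = \frac{1}{\left(7 + 13\right) - 17271} = \frac{1}{20 - 17271} = \frac{1}{-17251} = - \frac{1}{17251}$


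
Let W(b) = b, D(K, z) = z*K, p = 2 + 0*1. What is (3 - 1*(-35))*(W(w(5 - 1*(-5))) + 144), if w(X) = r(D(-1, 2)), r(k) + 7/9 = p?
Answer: 49666/9 ≈ 5518.4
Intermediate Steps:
p = 2 (p = 2 + 0 = 2)
D(K, z) = K*z
r(k) = 11/9 (r(k) = -7/9 + 2 = 11/9)
w(X) = 11/9
(3 - 1*(-35))*(W(w(5 - 1*(-5))) + 144) = (3 - 1*(-35))*(11/9 + 144) = (3 + 35)*(1307/9) = 38*(1307/9) = 49666/9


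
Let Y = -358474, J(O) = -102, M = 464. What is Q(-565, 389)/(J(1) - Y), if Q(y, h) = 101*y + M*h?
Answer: 17633/51196 ≈ 0.34442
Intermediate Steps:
Q(y, h) = 101*y + 464*h
Q(-565, 389)/(J(1) - Y) = (101*(-565) + 464*389)/(-102 - 1*(-358474)) = (-57065 + 180496)/(-102 + 358474) = 123431/358372 = 123431*(1/358372) = 17633/51196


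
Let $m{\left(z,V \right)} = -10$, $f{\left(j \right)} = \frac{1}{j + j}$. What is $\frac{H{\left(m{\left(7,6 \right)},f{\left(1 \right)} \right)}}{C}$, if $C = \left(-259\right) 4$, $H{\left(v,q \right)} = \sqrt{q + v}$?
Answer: $- \frac{i \sqrt{38}}{2072} \approx - 0.0029751 i$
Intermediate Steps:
$f{\left(j \right)} = \frac{1}{2 j}$
$C = -1036$
$\frac{H{\left(m{\left(7,6 \right)},f{\left(1 \right)} \right)}}{C} = \frac{\sqrt{\frac{1}{2 \cdot 1} - 10}}{-1036} = \sqrt{\frac{1}{2} \cdot 1 - 10} \left(- \frac{1}{1036}\right) = \sqrt{\frac{1}{2} - 10} \left(- \frac{1}{1036}\right) = \sqrt{- \frac{19}{2}} \left(- \frac{1}{1036}\right) = \frac{i \sqrt{38}}{2} \left(- \frac{1}{1036}\right) = - \frac{i \sqrt{38}}{2072}$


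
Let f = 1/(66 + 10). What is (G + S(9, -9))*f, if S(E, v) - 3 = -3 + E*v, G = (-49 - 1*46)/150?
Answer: -2449/2280 ≈ -1.0741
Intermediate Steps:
G = -19/30 (G = (-49 - 46)*(1/150) = -95*1/150 = -19/30 ≈ -0.63333)
f = 1/76 ≈ 0.013158
S(E, v) = E*v (S(E, v) = 3 + (-3 + E*v) = E*v)
(G + S(9, -9))*f = (-19/30 + 9*(-9))*(1/76) = (-19/30 - 81)*(1/76) = -2449/30*1/76 = -2449/2280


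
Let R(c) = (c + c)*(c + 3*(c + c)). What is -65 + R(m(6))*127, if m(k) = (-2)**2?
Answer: 28383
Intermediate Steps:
m(k) = 4
R(c) = 14*c**2 (R(c) = (2*c)*(c + 3*(2*c)) = (2*c)*(c + 6*c) = (2*c)*(7*c) = 14*c**2)
-65 + R(m(6))*127 = -65 + (14*4**2)*127 = -65 + (14*16)*127 = -65 + 224*127 = -65 + 28448 = 28383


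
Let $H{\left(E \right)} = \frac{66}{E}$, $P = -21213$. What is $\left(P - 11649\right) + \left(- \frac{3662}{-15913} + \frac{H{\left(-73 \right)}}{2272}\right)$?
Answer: $- \frac{43365485164361}{1319633264} \approx -32862.0$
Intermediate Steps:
$\left(P - 11649\right) + \left(- \frac{3662}{-15913} + \frac{H{\left(-73 \right)}}{2272}\right) = \left(-21213 - 11649\right) + \left(- \frac{3662}{-15913} + \frac{66 \frac{1}{-73}}{2272}\right) = -32862 + \left(\left(-3662\right) \left(- \frac{1}{15913}\right) + 66 \left(- \frac{1}{73}\right) \frac{1}{2272}\right) = -32862 + \left(\frac{3662}{15913} - \frac{33}{82928}\right) = -32862 + \frac{303157207}{1319633264} = - \frac{43365485164361}{1319633264}$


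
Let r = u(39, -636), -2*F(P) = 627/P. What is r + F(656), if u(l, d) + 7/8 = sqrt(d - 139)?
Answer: -1775/1312 + 5*I*sqrt(31) ≈ -1.3529 + 27.839*I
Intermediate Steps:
F(P) = -627/(2*P)
u(l, d) = -7/8 + sqrt(-139 + d) (u(l, d) = -7/8 + sqrt(d - 139) = -7/8 + sqrt(-139 + d))
r = -7/8 + 5*I*sqrt(31) (r = -7/8 + sqrt(-139 - 636) = -7/8 + sqrt(-775) = -7/8 + 5*I*sqrt(31) ≈ -0.875 + 27.839*I)
r + F(656) = (-7/8 + 5*I*sqrt(31)) - 627/2/656 = (-7/8 + 5*I*sqrt(31)) - 627/2*1/656 = (-7/8 + 5*I*sqrt(31)) - 627/1312 = -1775/1312 + 5*I*sqrt(31)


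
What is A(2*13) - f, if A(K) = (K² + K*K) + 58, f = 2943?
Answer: -1533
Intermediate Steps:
A(K) = 58 + 2*K² (A(K) = (K² + K²) + 58 = 2*K² + 58 = 58 + 2*K²)
A(2*13) - f = (58 + 2*(2*13)²) - 1*2943 = (58 + 2*26²) - 2943 = (58 + 2*676) - 2943 = (58 + 1352) - 2943 = 1410 - 2943 = -1533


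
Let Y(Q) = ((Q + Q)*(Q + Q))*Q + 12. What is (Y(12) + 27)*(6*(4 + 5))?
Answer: 375354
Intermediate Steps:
Y(Q) = 12 + 4*Q**3 (Y(Q) = ((2*Q)*(2*Q))*Q + 12 = (4*Q**2)*Q + 12 = 4*Q**3 + 12 = 12 + 4*Q**3)
(Y(12) + 27)*(6*(4 + 5)) = ((12 + 4*12**3) + 27)*(6*(4 + 5)) = ((12 + 4*1728) + 27)*(6*9) = ((12 + 6912) + 27)*54 = (6924 + 27)*54 = 6951*54 = 375354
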